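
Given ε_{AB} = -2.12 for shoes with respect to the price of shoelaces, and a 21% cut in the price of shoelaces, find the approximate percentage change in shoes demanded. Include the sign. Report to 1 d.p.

%ΔQ ≈ ε × %ΔP of shoelaces = -2.12 × (-21%) = 44.5%.
Demand for shoes rises by about 44.5%.

44.5%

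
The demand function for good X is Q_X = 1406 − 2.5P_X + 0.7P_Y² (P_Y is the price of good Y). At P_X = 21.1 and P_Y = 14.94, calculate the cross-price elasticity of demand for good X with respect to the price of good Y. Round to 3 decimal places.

0.207

At P_X = 21.1 and P_Y = 14.94: Q_X = 1509.493.
∂Q_X/∂P_Y = 1.4P_Y = 1.4(14.94) = 20.9160.
ε = (∂Q_X/∂P_Y)(P_Y/Q_X) = 20.9160 × (14.94/1509.493) ≈ 0.207.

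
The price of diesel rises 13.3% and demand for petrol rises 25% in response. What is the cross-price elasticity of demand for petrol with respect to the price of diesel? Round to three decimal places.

ε = (%ΔQ of petrol) / (%ΔP of diesel) = (25%) / (13.3%) ≈ 1.880.

1.880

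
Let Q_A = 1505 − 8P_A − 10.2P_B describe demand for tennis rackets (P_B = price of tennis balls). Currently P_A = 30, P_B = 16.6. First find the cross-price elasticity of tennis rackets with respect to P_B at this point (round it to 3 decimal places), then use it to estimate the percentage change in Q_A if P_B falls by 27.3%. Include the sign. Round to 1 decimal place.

4.2%

At P_A = 30, P_B = 16.6: Q_A = 1095.68.
∂Q_A/∂P_B = -10.2.
ε = (∂Q_A/∂P_B)(P_B/Q_A) = -10.2000 × 16.6/1095.68 ≈ -0.155.
%ΔQ_A ≈ ε × %ΔP_B = -0.155 × (-27.3%) = 4.2%.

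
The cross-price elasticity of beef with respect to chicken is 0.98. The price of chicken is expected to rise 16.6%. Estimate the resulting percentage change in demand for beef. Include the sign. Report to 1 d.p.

%ΔQ ≈ ε × %ΔP of chicken = 0.98 × (16.6%) = 16.3%.

16.3%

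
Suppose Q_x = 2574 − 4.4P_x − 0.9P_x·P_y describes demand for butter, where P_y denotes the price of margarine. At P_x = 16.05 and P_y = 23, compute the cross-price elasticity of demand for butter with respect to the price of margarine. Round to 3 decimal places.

-0.153

At P_x = 16.05 and P_y = 23: Q_x = 2171.145.
∂Q_x/∂P_y = -0.9P_x = -0.9(16.05) = -14.4450.
ε = (∂Q_x/∂P_y)(P_y/Q_x) = -14.4450 × (23/2171.145) ≈ -0.153.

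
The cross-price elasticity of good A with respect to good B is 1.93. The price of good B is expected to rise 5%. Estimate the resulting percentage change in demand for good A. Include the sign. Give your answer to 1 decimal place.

9.7%

%ΔQ ≈ ε × %ΔP of good B = 1.93 × (5%) = 9.7%.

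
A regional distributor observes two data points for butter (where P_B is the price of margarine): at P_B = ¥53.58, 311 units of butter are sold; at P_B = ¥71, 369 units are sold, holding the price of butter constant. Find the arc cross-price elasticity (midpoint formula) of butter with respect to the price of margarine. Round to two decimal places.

ΔQ_A = 369 − 311 = 58; ΔP_B = 71 − 53.58 = 17.42.
Midpoints: Q̄_A = 340.0, P̄_B = 62.29.
ε = (ΔQ_A/Q̄_A)/(ΔP_B/P̄_B) = (58/340.0)/(17.42/62.29) ≈ 0.61.
ε > 0: butter and margarine are substitutes.

0.61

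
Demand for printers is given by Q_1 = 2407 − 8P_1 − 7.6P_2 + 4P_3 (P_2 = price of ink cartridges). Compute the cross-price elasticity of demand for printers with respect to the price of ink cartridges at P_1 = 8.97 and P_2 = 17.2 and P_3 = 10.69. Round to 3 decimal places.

At P_1 = 8.97 and P_2 = 17.2 and P_3 = 10.69: Q_1 = 2247.28.
∂Q_1/∂P_2 = -7.6.
ε = (∂Q_1/∂P_2)(P_2/Q_1) = -7.6 × (17.2/2247.28) ≈ -0.058.

-0.058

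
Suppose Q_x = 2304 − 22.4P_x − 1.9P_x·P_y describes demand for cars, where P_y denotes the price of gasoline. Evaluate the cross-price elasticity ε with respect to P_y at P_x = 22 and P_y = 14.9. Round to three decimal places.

-0.524

At P_x = 22 and P_y = 14.9: Q_x = 1188.38.
∂Q_x/∂P_y = -1.9P_x = -1.9(22) = -41.8000.
ε = (∂Q_x/∂P_y)(P_y/Q_x) = -41.8000 × (14.9/1188.38) ≈ -0.524.
ε < 0: complements.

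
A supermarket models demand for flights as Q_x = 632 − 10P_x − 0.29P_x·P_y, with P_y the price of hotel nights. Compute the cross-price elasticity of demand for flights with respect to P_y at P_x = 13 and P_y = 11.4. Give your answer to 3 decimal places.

At P_x = 13 and P_y = 11.4: Q_x = 459.022.
∂Q_x/∂P_y = -0.29P_x = -0.29(13) = -3.7700.
ε = (∂Q_x/∂P_y)(P_y/Q_x) = -3.7700 × (11.4/459.022) ≈ -0.094.
ε < 0: complements.

-0.094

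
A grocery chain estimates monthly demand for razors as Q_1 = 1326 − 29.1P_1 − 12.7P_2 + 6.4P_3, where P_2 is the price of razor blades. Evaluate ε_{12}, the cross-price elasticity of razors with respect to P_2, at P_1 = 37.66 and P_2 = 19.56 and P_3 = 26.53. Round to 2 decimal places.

-1.64

At P_1 = 37.66 and P_2 = 19.56 and P_3 = 26.53: Q_1 = 151.474.
∂Q_1/∂P_2 = -12.7.
ε = (∂Q_1/∂P_2)(P_2/Q_1) = -12.7 × (19.56/151.474) ≈ -1.64.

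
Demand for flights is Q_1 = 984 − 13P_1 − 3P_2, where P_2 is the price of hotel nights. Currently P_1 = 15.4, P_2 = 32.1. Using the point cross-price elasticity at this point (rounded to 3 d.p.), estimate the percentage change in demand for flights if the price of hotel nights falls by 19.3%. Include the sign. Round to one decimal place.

At P_1 = 15.4, P_2 = 32.1: Q_1 = 687.5.
∂Q_1/∂P_2 = -3.
ε = (∂Q_1/∂P_2)(P_2/Q_1) = -3.0000 × 32.1/687.5 ≈ -0.140.
%ΔQ_1 ≈ ε × %ΔP_2 = -0.140 × (-19.3%) = 2.7%.

2.7%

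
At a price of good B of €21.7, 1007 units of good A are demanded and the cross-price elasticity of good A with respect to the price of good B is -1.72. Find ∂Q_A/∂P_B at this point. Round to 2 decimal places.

-79.82

ε = (∂Q_A/∂P_B)·(P_B/Q_A) ⇒ ∂Q_A/∂P_B = ε·Q_A/P_B = -1.72 × 1007/21.7 ≈ -79.82.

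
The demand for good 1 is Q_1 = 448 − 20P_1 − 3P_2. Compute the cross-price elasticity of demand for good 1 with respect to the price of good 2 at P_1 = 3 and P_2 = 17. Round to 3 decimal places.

At P_1 = 3 and P_2 = 17: Q_1 = 337.
∂Q_1/∂P_2 = -3.
ε = (∂Q_1/∂P_2)(P_2/Q_1) = -3 × (17/337) ≈ -0.151.

-0.151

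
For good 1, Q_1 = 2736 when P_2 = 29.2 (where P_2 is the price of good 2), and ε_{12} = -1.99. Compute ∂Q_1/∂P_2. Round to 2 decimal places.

ε = (∂Q_1/∂P_2)·(P_2/Q_1) ⇒ ∂Q_1/∂P_2 = ε·Q_1/P_2 = -1.99 × 2736/29.2 ≈ -186.46.

-186.46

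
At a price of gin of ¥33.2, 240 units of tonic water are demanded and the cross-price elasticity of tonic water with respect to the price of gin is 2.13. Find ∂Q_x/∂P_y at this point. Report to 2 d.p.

15.40

ε = (∂Q_x/∂P_y)·(P_y/Q_x) ⇒ ∂Q_x/∂P_y = ε·Q_x/P_y = 2.13 × 240/33.2 ≈ 15.40.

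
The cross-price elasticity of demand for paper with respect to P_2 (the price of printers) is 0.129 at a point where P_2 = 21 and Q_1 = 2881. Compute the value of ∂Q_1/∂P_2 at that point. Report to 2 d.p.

ε = (∂Q_1/∂P_2)·(P_2/Q_1) ⇒ ∂Q_1/∂P_2 = ε·Q_1/P_2 = 0.129 × 2881/21 ≈ 17.70.

17.70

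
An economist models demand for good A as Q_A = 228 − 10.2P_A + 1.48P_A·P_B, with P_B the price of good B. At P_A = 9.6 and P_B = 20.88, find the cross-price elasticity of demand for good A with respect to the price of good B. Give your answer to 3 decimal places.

At P_A = 9.6 and P_B = 20.88: Q_A = 426.743.
∂Q_A/∂P_B = 1.48P_A = 1.48(9.6) = 14.2080.
ε = (∂Q_A/∂P_B)(P_B/Q_A) = 14.2080 × (20.88/426.743) ≈ 0.695.
ε > 0: substitutes.

0.695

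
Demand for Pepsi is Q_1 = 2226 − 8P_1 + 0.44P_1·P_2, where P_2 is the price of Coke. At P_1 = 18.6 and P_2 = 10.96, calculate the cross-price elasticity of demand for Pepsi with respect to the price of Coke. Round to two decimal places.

At P_1 = 18.6 and P_2 = 10.96: Q_1 = 2166.897.
∂Q_1/∂P_2 = 0.44P_1 = 0.44(18.6) = 8.1840.
ε = (∂Q_1/∂P_2)(P_2/Q_1) = 8.1840 × (10.96/2166.897) ≈ 0.04.

0.04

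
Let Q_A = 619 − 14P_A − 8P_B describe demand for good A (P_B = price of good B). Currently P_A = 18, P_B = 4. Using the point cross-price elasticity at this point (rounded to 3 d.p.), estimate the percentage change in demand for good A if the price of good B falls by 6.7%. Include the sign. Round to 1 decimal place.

0.6%

At P_A = 18, P_B = 4: Q_A = 335.
∂Q_A/∂P_B = -8.
ε = (∂Q_A/∂P_B)(P_B/Q_A) = -8.0000 × 4/335 ≈ -0.096.
%ΔQ_A ≈ ε × %ΔP_B = -0.096 × (-6.7%) = 0.6%.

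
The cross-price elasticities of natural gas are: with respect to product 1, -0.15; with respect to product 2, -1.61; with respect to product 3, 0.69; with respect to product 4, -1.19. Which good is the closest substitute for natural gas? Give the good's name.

Substitutes have ε > 0. Among the positive values, 0.69 (product 3) is largest.

product 3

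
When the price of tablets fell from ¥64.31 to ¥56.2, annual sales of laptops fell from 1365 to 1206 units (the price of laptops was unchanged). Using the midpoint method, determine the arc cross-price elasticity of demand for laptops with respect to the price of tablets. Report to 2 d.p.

0.92

ΔQ_A = 1206 − 1365 = -159; ΔP_B = 56.2 − 64.31 = -8.11.
Midpoints: Q̄_A = 1285.5, P̄_B = 60.26.
ε = (ΔQ_A/Q̄_A)/(ΔP_B/P̄_B) = (-159/1285.5)/(-8.11/60.26) ≈ 0.92.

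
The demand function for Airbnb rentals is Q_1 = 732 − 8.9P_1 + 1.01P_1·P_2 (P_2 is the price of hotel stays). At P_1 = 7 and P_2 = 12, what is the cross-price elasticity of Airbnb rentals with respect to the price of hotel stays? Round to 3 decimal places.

0.112

At P_1 = 7 and P_2 = 12: Q_1 = 754.54.
∂Q_1/∂P_2 = 1.01P_1 = 1.01(7) = 7.0700.
ε = (∂Q_1/∂P_2)(P_2/Q_1) = 7.0700 × (12/754.54) ≈ 0.112.
ε > 0: substitutes.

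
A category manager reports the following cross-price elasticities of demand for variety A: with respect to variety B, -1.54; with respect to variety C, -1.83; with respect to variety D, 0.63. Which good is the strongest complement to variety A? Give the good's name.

Complements have ε < 0. The most negative value is -1.83 (variety C).

variety C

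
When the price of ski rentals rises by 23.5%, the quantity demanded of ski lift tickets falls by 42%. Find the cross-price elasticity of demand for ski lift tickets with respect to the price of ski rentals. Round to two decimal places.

-1.79

ε = (%ΔQ of ski lift tickets) / (%ΔP of ski rentals) = (-42%) / (23.5%) ≈ -1.79.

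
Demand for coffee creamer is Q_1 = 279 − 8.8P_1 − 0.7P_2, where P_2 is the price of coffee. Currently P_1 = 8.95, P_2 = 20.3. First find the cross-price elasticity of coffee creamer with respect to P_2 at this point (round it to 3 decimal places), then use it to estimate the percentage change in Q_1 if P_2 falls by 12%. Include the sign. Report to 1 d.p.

At P_1 = 8.95, P_2 = 20.3: Q_1 = 186.03.
∂Q_1/∂P_2 = -0.7.
ε = (∂Q_1/∂P_2)(P_2/Q_1) = -0.7000 × 20.3/186.03 ≈ -0.076.
%ΔQ_1 ≈ ε × %ΔP_2 = -0.076 × (-12%) = 0.9%.

0.9%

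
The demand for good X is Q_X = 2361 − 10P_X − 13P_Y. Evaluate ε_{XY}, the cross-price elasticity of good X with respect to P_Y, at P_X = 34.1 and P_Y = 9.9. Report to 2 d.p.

At P_X = 34.1 and P_Y = 9.9: Q_X = 1891.3.
∂Q_X/∂P_Y = -13.
ε = (∂Q_X/∂P_Y)(P_Y/Q_X) = -13 × (9.9/1891.3) ≈ -0.07.
Since ε < 0, good X and good Y are complements.

-0.07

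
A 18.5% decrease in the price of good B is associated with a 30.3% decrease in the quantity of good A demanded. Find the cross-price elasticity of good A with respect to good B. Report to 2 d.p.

1.64

ε = (%ΔQ of good A) / (%ΔP of good B) = (-30.3%) / (-18.5%) ≈ 1.64.
Positive cross-price elasticity: substitutes.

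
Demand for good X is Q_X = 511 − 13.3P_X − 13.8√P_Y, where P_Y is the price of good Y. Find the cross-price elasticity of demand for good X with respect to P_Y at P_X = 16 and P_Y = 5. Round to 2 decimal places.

At P_X = 16 and P_Y = 5: Q_X = 267.342.
∂Q_X/∂P_Y = -13.8/(2√P_Y) = -13.8/(2√5) = -3.0858.
ε = (∂Q_X/∂P_Y)(P_Y/Q_X) = -3.0858 × (5/267.342) ≈ -0.06.
ε < 0: complements.

-0.06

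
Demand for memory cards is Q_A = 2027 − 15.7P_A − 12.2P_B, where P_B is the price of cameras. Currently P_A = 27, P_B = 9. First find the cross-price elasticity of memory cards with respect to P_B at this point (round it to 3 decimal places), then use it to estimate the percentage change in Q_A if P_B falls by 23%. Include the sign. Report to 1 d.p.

At P_A = 27, P_B = 9: Q_A = 1493.3.
∂Q_A/∂P_B = -12.2.
ε = (∂Q_A/∂P_B)(P_B/Q_A) = -12.2000 × 9/1493.3 ≈ -0.074.
%ΔQ_A ≈ ε × %ΔP_B = -0.074 × (-23%) = 1.7%.

1.7%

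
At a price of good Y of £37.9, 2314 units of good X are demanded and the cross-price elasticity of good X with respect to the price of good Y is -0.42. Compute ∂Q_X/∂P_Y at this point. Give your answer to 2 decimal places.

ε = (∂Q_X/∂P_Y)·(P_Y/Q_X) ⇒ ∂Q_X/∂P_Y = ε·Q_X/P_Y = -0.42 × 2314/37.9 ≈ -25.64.

-25.64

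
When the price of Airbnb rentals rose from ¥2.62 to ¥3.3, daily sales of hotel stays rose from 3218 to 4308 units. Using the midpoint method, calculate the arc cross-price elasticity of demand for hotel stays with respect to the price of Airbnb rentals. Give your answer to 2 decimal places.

1.26

ΔQ_A = 4308 − 3218 = 1090; ΔP_B = 3.3 − 2.62 = 0.68.
Midpoints: Q̄_A = 3763.0, P̄_B = 2.96.
ε = (ΔQ_A/Q̄_A)/(ΔP_B/P̄_B) = (1090/3763.0)/(0.68/2.96) ≈ 1.26.
ε > 0: hotel stays and Airbnb rentals are substitutes.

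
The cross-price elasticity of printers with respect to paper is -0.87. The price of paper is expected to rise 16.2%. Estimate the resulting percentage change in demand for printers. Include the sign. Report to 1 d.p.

%ΔQ ≈ ε × %ΔP of paper = -0.87 × (16.2%) = -14.1%.

-14.1%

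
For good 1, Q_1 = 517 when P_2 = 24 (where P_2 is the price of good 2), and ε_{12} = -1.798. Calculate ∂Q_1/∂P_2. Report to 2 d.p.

ε = (∂Q_1/∂P_2)·(P_2/Q_1) ⇒ ∂Q_1/∂P_2 = ε·Q_1/P_2 = -1.798 × 517/24 ≈ -38.73.

-38.73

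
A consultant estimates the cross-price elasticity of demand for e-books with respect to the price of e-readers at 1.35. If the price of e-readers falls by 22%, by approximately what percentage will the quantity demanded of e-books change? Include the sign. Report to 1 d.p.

-29.7%

%ΔQ ≈ ε × %ΔP of e-readers = 1.35 × (-22%) = -29.7%.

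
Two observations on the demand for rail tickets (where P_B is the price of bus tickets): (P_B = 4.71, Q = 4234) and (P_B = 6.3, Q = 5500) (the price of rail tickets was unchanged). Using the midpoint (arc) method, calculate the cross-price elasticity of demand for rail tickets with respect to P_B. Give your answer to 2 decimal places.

0.90

ΔQ_A = 5500 − 4234 = 1266; ΔP_B = 6.3 − 4.71 = 1.59.
Midpoints: Q̄_A = 4867.0, P̄_B = 5.50.
ε = (ΔQ_A/Q̄_A)/(ΔP_B/P̄_B) = (1266/4867.0)/(1.59/5.50) ≈ 0.90.
ε > 0: rail tickets and bus tickets are substitutes.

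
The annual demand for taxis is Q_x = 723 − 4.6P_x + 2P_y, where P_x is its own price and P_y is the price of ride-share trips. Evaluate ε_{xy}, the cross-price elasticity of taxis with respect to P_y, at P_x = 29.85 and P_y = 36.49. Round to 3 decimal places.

At P_x = 29.85 and P_y = 36.49: Q_x = 658.67.
∂Q_x/∂P_y = 2.
ε = (∂Q_x/∂P_y)(P_y/Q_x) = 2 × (36.49/658.67) ≈ 0.111.

0.111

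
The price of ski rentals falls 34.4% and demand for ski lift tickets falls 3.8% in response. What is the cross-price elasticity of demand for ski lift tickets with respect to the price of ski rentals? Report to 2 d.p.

0.11

ε = (%ΔQ of ski lift tickets) / (%ΔP of ski rentals) = (-3.8%) / (-34.4%) ≈ 0.11.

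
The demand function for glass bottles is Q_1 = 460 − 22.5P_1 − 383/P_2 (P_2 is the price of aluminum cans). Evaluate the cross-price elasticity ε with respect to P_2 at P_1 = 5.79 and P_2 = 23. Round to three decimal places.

At P_1 = 5.79 and P_2 = 23: Q_1 = 313.073.
∂Q_1/∂P_2 = 383/P_2² = 0.7240.
ε = (∂Q_1/∂P_2)(P_2/Q_1) = 0.7240 × (23/313.073) ≈ 0.053.

0.053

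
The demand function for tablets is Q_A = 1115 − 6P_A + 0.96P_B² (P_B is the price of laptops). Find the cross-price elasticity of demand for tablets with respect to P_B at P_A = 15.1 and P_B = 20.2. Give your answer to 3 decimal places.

0.553

At P_A = 15.1 and P_B = 20.2: Q_A = 1416.118.
∂Q_A/∂P_B = 1.92P_B = 1.92(20.2) = 38.7840.
ε = (∂Q_A/∂P_B)(P_B/Q_A) = 38.7840 × (20.2/1416.118) ≈ 0.553.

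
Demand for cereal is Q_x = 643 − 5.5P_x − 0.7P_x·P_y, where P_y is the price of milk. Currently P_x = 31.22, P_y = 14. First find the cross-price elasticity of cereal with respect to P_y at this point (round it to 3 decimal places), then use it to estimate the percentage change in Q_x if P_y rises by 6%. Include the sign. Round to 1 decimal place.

-11.1%

At P_x = 31.22, P_y = 14: Q_x = 165.334.
∂Q_x/∂P_y = -0.7P_x = -21.8540.
ε = (∂Q_x/∂P_y)(P_y/Q_x) = -21.8540 × 14/165.334 ≈ -1.851.
%ΔQ_x ≈ ε × %ΔP_y = -1.851 × (6%) = -11.1%.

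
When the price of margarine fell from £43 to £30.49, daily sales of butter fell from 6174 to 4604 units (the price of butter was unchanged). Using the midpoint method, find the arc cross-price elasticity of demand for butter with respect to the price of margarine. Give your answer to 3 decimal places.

ΔQ_A = 4604 − 6174 = -1570; ΔP_B = 30.49 − 43 = -12.51.
Midpoints: Q̄_A = 5389.0, P̄_B = 36.74.
ε = (ΔQ_A/Q̄_A)/(ΔP_B/P̄_B) = (-1570/5389.0)/(-12.51/36.74) ≈ 0.856.

0.856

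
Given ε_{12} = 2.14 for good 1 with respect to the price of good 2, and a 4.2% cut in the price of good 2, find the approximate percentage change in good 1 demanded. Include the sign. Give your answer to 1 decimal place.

-9.0%

%ΔQ ≈ ε × %ΔP of good 2 = 2.14 × (-4.2%) = -9.0%.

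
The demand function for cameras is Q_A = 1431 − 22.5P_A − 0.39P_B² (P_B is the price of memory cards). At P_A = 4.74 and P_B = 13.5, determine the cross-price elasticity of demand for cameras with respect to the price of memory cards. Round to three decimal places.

At P_A = 4.74 and P_B = 13.5: Q_A = 1253.272.
∂Q_A/∂P_B = -0.78P_B = -0.78(13.5) = -10.5300.
ε = (∂Q_A/∂P_B)(P_B/Q_A) = -10.5300 × (13.5/1253.272) ≈ -0.113.

-0.113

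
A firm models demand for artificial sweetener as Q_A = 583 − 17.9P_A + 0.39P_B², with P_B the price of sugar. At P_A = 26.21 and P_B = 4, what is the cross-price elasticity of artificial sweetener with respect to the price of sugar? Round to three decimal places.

0.104

At P_A = 26.21 and P_B = 4: Q_A = 120.081.
∂Q_A/∂P_B = 0.78P_B = 0.78(4) = 3.1200.
ε = (∂Q_A/∂P_B)(P_B/Q_A) = 3.1200 × (4/120.081) ≈ 0.104.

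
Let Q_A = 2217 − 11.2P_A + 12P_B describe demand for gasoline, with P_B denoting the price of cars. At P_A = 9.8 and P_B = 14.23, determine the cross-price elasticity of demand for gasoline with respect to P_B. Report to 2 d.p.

0.07

At P_A = 9.8 and P_B = 14.23: Q_A = 2278.
∂Q_A/∂P_B = 12.
ε = (∂Q_A/∂P_B)(P_B/Q_A) = 12 × (14.23/2278) ≈ 0.07.
Since ε > 0, gasoline and cars are substitutes.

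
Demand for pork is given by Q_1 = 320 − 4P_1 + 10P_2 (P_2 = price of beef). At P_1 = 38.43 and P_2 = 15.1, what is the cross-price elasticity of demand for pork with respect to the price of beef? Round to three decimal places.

0.476

At P_1 = 38.43 and P_2 = 15.1: Q_1 = 317.28.
∂Q_1/∂P_2 = 10.
ε = (∂Q_1/∂P_2)(P_2/Q_1) = 10 × (15.1/317.28) ≈ 0.476.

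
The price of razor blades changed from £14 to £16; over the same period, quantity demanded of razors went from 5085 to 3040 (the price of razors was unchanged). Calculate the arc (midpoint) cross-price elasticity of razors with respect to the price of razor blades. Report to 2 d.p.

-3.78

ΔQ_A = 3040 − 5085 = -2045; ΔP_B = 16 − 14 = 2.
Midpoints: Q̄_A = 4062.5, P̄_B = 15.00.
ε = (ΔQ_A/Q̄_A)/(ΔP_B/P̄_B) = (-2045/4062.5)/(2/15.00) ≈ -3.78.
ε < 0: razors and razor blades are complements.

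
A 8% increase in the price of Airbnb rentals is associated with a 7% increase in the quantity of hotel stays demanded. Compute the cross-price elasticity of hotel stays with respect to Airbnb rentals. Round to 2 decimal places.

0.88

ε = (%ΔQ of hotel stays) / (%ΔP of Airbnb rentals) = (7%) / (8%) ≈ 0.88.
Positive cross-price elasticity: substitutes.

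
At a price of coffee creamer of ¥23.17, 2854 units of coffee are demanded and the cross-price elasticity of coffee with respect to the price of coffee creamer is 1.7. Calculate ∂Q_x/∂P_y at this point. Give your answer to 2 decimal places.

209.40

ε = (∂Q_x/∂P_y)·(P_y/Q_x) ⇒ ∂Q_x/∂P_y = ε·Q_x/P_y = 1.7 × 2854/23.17 ≈ 209.40.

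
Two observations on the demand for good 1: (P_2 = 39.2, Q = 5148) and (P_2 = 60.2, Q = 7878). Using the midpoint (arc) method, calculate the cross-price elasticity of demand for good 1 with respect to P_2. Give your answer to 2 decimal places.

ΔQ_1 = 7878 − 5148 = 2730; ΔP_2 = 60.2 − 39.2 = 21.
Midpoints: Q̄_1 = 6513.0, P̄_2 = 49.70.
ε = (ΔQ_1/Q̄_1)/(ΔP_2/P̄_2) = (2730/6513.0)/(21/49.70) ≈ 0.99.

0.99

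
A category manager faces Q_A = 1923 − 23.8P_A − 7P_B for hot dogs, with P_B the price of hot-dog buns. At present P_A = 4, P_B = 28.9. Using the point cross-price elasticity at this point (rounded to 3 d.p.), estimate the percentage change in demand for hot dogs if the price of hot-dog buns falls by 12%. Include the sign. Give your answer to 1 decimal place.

At P_A = 4, P_B = 28.9: Q_A = 1625.5.
∂Q_A/∂P_B = -7.
ε = (∂Q_A/∂P_B)(P_B/Q_A) = -7.0000 × 28.9/1625.5 ≈ -0.124.
%ΔQ_A ≈ ε × %ΔP_B = -0.124 × (-12%) = 1.5%.

1.5%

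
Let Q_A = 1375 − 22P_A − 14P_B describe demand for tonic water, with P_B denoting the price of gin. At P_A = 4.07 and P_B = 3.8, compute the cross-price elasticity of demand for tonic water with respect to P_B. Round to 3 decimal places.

At P_A = 4.07 and P_B = 3.8: Q_A = 1232.26.
∂Q_A/∂P_B = -14.
ε = (∂Q_A/∂P_B)(P_B/Q_A) = -14 × (3.8/1232.26) ≈ -0.043.
Since ε < 0, tonic water and gin are complements.

-0.043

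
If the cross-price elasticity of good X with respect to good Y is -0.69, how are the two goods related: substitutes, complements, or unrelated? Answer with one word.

ε = -0.69 < 0, so a higher price of good Y lowers demand for good X: complements.

complements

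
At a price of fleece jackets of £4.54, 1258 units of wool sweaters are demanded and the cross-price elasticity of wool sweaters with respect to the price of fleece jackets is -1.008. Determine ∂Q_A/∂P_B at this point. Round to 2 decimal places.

-279.31

ε = (∂Q_A/∂P_B)·(P_B/Q_A) ⇒ ∂Q_A/∂P_B = ε·Q_A/P_B = -1.008 × 1258/4.54 ≈ -279.31.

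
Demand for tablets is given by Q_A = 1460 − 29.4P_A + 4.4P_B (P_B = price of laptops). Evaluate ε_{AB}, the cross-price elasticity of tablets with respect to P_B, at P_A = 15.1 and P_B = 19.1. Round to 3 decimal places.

At P_A = 15.1 and P_B = 19.1: Q_A = 1100.1.
∂Q_A/∂P_B = 4.4.
ε = (∂Q_A/∂P_B)(P_B/Q_A) = 4.4 × (19.1/1100.1) ≈ 0.076.

0.076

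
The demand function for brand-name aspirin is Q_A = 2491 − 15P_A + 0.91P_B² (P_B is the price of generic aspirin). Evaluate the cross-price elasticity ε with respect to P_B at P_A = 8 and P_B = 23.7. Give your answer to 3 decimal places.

0.355

At P_A = 8 and P_B = 23.7: Q_A = 2882.138.
∂Q_A/∂P_B = 1.82P_B = 1.82(23.7) = 43.1340.
ε = (∂Q_A/∂P_B)(P_B/Q_A) = 43.1340 × (23.7/2882.138) ≈ 0.355.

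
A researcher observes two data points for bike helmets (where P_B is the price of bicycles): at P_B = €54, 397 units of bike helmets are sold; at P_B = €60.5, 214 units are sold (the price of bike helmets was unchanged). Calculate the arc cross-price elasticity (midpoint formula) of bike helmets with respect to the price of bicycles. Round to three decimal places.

ΔQ_A = 214 − 397 = -183; ΔP_B = 60.5 − 54 = 6.5.
Midpoints: Q̄_A = 305.5, P̄_B = 57.25.
ε = (ΔQ_A/Q̄_A)/(ΔP_B/P̄_B) = (-183/305.5)/(6.5/57.25) ≈ -5.276.
ε < 0: bike helmets and bicycles are complements.

-5.276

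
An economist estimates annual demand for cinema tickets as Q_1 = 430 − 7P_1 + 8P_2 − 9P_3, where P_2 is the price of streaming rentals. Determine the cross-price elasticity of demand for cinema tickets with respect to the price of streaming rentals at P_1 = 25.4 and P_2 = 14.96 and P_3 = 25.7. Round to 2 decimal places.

0.85

At P_1 = 25.4 and P_2 = 14.96 and P_3 = 25.7: Q_1 = 140.58.
∂Q_1/∂P_2 = 8.
ε = (∂Q_1/∂P_2)(P_2/Q_1) = 8 × (14.96/140.58) ≈ 0.85.
Since ε > 0, cinema tickets and streaming rentals are substitutes.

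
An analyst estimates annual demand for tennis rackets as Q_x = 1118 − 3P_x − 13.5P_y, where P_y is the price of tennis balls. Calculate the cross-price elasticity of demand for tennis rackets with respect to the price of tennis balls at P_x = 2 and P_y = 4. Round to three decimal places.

At P_x = 2 and P_y = 4: Q_x = 1058.
∂Q_x/∂P_y = -13.5.
ε = (∂Q_x/∂P_y)(P_y/Q_x) = -13.5 × (4/1058) ≈ -0.051.
Since ε < 0, tennis rackets and tennis balls are complements.

-0.051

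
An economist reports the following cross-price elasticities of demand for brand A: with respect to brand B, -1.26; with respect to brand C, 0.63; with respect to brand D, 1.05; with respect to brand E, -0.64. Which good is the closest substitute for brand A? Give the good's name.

Substitutes have ε > 0. Among the positive values, 1.05 (brand D) is largest.

brand D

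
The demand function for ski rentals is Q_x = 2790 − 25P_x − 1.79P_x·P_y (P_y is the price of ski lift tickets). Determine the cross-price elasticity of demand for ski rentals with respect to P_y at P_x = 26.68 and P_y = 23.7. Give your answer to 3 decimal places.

-1.142

At P_x = 26.68 and P_y = 23.7: Q_x = 991.154.
∂Q_x/∂P_y = -1.79P_x = -1.79(26.68) = -47.7572.
ε = (∂Q_x/∂P_y)(P_y/Q_x) = -47.7572 × (23.7/991.154) ≈ -1.142.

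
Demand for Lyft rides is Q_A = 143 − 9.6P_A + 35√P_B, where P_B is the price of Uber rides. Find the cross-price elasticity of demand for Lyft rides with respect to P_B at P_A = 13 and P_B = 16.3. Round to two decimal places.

0.44

At P_A = 13 and P_B = 16.3: Q_A = 159.506.
∂Q_A/∂P_B = 35/(2√P_B) = 35/(2√16.3) = 4.3346.
ε = (∂Q_A/∂P_B)(P_B/Q_A) = 4.3346 × (16.3/159.506) ≈ 0.44.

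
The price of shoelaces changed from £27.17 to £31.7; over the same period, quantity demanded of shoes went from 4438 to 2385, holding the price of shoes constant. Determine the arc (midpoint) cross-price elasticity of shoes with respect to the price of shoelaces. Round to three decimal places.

ΔQ_A = 2385 − 4438 = -2053; ΔP_B = 31.7 − 27.17 = 4.53.
Midpoints: Q̄_A = 3411.5, P̄_B = 29.44.
ε = (ΔQ_A/Q̄_A)/(ΔP_B/P̄_B) = (-2053/3411.5)/(4.53/29.44) ≈ -3.910.
ε < 0: shoes and shoelaces are complements.

-3.910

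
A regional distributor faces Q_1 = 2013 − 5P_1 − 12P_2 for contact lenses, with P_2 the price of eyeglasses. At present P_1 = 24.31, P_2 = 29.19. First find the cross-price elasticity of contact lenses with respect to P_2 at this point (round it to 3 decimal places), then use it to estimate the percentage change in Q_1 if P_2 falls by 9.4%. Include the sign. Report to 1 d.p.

2.1%

At P_1 = 24.31, P_2 = 29.19: Q_1 = 1541.17.
∂Q_1/∂P_2 = -12.
ε = (∂Q_1/∂P_2)(P_2/Q_1) = -12.0000 × 29.19/1541.17 ≈ -0.227.
%ΔQ_1 ≈ ε × %ΔP_2 = -0.227 × (-9.4%) = 2.1%.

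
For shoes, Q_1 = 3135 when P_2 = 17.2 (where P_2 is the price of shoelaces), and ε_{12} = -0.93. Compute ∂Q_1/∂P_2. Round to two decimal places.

-169.51

ε = (∂Q_1/∂P_2)·(P_2/Q_1) ⇒ ∂Q_1/∂P_2 = ε·Q_1/P_2 = -0.93 × 3135/17.2 ≈ -169.51.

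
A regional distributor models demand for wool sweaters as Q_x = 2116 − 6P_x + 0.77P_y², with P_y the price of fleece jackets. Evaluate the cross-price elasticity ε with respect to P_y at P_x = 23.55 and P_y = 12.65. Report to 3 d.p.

At P_x = 23.55 and P_y = 12.65: Q_x = 2097.917.
∂Q_x/∂P_y = 1.54P_y = 1.54(12.65) = 19.4810.
ε = (∂Q_x/∂P_y)(P_y/Q_x) = 19.4810 × (12.65/2097.917) ≈ 0.117.
ε > 0: substitutes.

0.117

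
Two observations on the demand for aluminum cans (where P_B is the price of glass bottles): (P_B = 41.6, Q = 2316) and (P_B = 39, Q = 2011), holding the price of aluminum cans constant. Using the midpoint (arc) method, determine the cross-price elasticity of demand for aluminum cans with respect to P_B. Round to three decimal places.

ΔQ_A = 2011 − 2316 = -305; ΔP_B = 39 − 41.6 = -2.6.
Midpoints: Q̄_A = 2163.5, P̄_B = 40.30.
ε = (ΔQ_A/Q̄_A)/(ΔP_B/P̄_B) = (-305/2163.5)/(-2.6/40.30) ≈ 2.185.

2.185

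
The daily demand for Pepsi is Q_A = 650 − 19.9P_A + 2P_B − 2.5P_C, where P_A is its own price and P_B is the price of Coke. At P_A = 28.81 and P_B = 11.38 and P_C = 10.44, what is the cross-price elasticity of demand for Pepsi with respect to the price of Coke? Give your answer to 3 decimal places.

At P_A = 28.81 and P_B = 11.38 and P_C = 10.44: Q_A = 73.341.
∂Q_A/∂P_B = 2.
ε = (∂Q_A/∂P_B)(P_B/Q_A) = 2 × (11.38/73.341) ≈ 0.310.

0.310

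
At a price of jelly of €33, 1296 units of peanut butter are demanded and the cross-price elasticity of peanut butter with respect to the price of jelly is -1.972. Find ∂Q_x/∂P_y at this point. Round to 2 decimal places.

ε = (∂Q_x/∂P_y)·(P_y/Q_x) ⇒ ∂Q_x/∂P_y = ε·Q_x/P_y = -1.972 × 1296/33 ≈ -77.45.

-77.45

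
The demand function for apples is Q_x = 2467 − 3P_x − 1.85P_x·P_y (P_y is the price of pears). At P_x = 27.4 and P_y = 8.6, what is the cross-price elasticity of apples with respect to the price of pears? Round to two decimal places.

At P_x = 27.4 and P_y = 8.6: Q_x = 1948.866.
∂Q_x/∂P_y = -1.85P_x = -1.85(27.4) = -50.6900.
ε = (∂Q_x/∂P_y)(P_y/Q_x) = -50.6900 × (8.6/1948.866) ≈ -0.22.

-0.22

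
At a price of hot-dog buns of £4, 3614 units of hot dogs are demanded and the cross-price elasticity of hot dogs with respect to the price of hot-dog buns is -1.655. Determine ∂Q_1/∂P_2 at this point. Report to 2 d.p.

-1495.29

ε = (∂Q_1/∂P_2)·(P_2/Q_1) ⇒ ∂Q_1/∂P_2 = ε·Q_1/P_2 = -1.655 × 3614/4 ≈ -1495.29.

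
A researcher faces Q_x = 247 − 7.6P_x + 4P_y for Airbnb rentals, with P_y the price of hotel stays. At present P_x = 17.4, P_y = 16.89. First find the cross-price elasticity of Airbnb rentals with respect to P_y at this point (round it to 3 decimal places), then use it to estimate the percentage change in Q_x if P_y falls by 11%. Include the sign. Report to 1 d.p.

-4.1%

At P_x = 17.4, P_y = 16.89: Q_x = 182.32.
∂Q_x/∂P_y = 4.
ε = (∂Q_x/∂P_y)(P_y/Q_x) = 4.0000 × 16.89/182.32 ≈ 0.371.
%ΔQ_x ≈ ε × %ΔP_y = 0.371 × (-11%) = -4.1%.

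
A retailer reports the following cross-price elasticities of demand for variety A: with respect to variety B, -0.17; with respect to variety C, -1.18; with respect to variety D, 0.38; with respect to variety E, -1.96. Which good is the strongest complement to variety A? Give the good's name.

Complements have ε < 0. The most negative value is -1.96 (variety E).

variety E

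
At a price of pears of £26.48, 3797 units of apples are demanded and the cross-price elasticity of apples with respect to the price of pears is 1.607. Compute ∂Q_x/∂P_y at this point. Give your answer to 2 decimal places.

ε = (∂Q_x/∂P_y)·(P_y/Q_x) ⇒ ∂Q_x/∂P_y = ε·Q_x/P_y = 1.607 × 3797/26.48 ≈ 230.43.

230.43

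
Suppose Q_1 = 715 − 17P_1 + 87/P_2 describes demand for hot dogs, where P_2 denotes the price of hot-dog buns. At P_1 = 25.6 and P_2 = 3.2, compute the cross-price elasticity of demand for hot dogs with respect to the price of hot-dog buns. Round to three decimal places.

-0.089

At P_1 = 25.6 and P_2 = 3.2: Q_1 = 306.987.
∂Q_1/∂P_2 = −87/P_2² = -8.4961.
ε = (∂Q_1/∂P_2)(P_2/Q_1) = -8.4961 × (3.2/306.987) ≈ -0.089.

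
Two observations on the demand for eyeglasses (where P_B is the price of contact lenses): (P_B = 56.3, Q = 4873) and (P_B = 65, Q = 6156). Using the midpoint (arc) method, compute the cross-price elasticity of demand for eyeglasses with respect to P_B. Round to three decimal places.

ΔQ_A = 6156 − 4873 = 1283; ΔP_B = 65 − 56.3 = 8.7.
Midpoints: Q̄_A = 5514.5, P̄_B = 60.65.
ε = (ΔQ_A/Q̄_A)/(ΔP_B/P̄_B) = (1283/5514.5)/(8.7/60.65) ≈ 1.622.
ε > 0: eyeglasses and contact lenses are substitutes.

1.622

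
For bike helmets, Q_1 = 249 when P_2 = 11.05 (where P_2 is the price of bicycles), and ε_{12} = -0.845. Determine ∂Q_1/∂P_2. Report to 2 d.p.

-19.04

ε = (∂Q_1/∂P_2)·(P_2/Q_1) ⇒ ∂Q_1/∂P_2 = ε·Q_1/P_2 = -0.845 × 249/11.05 ≈ -19.04.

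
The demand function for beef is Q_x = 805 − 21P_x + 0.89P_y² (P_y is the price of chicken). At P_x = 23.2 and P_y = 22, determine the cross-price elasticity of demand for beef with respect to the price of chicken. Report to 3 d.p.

1.151

At P_x = 23.2 and P_y = 22: Q_x = 748.56.
∂Q_x/∂P_y = 1.78P_y = 1.78(22) = 39.1600.
ε = (∂Q_x/∂P_y)(P_y/Q_x) = 39.1600 × (22/748.56) ≈ 1.151.
ε > 0: substitutes.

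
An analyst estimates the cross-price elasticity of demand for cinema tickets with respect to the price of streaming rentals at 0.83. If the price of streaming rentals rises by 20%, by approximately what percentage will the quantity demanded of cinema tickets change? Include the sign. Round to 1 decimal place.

%ΔQ ≈ ε × %ΔP of streaming rentals = 0.83 × (20%) = 16.6%.
Demand for cinema tickets rises by about 16.6%.

16.6%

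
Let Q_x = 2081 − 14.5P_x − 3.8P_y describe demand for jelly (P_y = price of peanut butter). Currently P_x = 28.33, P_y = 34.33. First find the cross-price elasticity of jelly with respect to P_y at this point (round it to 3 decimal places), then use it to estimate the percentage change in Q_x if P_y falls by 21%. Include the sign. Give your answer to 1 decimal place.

At P_x = 28.33, P_y = 34.33: Q_x = 1539.761.
∂Q_x/∂P_y = -3.8.
ε = (∂Q_x/∂P_y)(P_y/Q_x) = -3.8000 × 34.33/1539.761 ≈ -0.085.
%ΔQ_x ≈ ε × %ΔP_y = -0.085 × (-21%) = 1.8%.

1.8%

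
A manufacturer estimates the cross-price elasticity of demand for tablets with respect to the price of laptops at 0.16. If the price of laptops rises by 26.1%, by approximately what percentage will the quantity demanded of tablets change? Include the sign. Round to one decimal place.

%ΔQ ≈ ε × %ΔP of laptops = 0.16 × (26.1%) = 4.2%.

4.2%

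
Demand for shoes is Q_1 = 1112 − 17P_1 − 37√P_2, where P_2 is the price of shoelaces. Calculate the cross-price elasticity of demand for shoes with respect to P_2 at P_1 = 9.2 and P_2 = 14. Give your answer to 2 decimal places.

At P_1 = 9.2 and P_2 = 14: Q_1 = 817.159.
∂Q_1/∂P_2 = -37/(2√P_2) = -37/(2√14) = -4.9443.
ε = (∂Q_1/∂P_2)(P_2/Q_1) = -4.9443 × (14/817.159) ≈ -0.08.
ε < 0: complements.

-0.08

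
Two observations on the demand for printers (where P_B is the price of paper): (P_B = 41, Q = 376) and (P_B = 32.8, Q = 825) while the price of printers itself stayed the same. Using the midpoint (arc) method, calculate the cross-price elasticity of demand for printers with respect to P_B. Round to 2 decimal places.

-3.36

ΔQ_A = 825 − 376 = 449; ΔP_B = 32.8 − 41 = -8.2.
Midpoints: Q̄_A = 600.5, P̄_B = 36.90.
ε = (ΔQ_A/Q̄_A)/(ΔP_B/P̄_B) = (449/600.5)/(-8.2/36.90) ≈ -3.36.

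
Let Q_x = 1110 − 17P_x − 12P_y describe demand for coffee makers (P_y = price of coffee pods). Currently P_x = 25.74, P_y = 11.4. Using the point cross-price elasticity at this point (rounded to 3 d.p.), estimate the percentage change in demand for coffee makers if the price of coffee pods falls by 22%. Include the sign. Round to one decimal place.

At P_x = 25.74, P_y = 11.4: Q_x = 535.62.
∂Q_x/∂P_y = -12.
ε = (∂Q_x/∂P_y)(P_y/Q_x) = -12.0000 × 11.4/535.62 ≈ -0.255.
%ΔQ_x ≈ ε × %ΔP_y = -0.255 × (-22%) = 5.6%.

5.6%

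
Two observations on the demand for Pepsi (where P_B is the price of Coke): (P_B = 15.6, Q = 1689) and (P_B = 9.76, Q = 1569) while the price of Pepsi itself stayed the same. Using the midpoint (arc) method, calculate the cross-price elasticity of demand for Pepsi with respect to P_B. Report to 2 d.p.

ΔQ_A = 1569 − 1689 = -120; ΔP_B = 9.76 − 15.6 = -5.84.
Midpoints: Q̄_A = 1629.0, P̄_B = 12.68.
ε = (ΔQ_A/Q̄_A)/(ΔP_B/P̄_B) = (-120/1629.0)/(-5.84/12.68) ≈ 0.16.
ε > 0: Pepsi and Coke are substitutes.

0.16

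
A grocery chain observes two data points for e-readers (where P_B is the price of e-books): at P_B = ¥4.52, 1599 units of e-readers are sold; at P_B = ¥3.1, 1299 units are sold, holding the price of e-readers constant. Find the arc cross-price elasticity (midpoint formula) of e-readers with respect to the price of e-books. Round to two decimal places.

ΔQ_A = 1299 − 1599 = -300; ΔP_B = 3.1 − 4.52 = -1.42.
Midpoints: Q̄_A = 1449.0, P̄_B = 3.81.
ε = (ΔQ_A/Q̄_A)/(ΔP_B/P̄_B) = (-300/1449.0)/(-1.42/3.81) ≈ 0.56.

0.56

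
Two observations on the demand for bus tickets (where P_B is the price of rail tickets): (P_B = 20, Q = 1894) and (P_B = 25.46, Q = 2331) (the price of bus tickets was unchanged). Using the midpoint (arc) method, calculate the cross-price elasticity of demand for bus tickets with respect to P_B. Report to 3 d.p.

0.861

ΔQ_A = 2331 − 1894 = 437; ΔP_B = 25.46 − 20 = 5.46.
Midpoints: Q̄_A = 2112.5, P̄_B = 22.73.
ε = (ΔQ_A/Q̄_A)/(ΔP_B/P̄_B) = (437/2112.5)/(5.46/22.73) ≈ 0.861.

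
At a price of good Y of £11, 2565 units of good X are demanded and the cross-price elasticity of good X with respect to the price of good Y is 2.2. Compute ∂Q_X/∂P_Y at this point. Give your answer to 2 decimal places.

ε = (∂Q_X/∂P_Y)·(P_Y/Q_X) ⇒ ∂Q_X/∂P_Y = ε·Q_X/P_Y = 2.2 × 2565/11 ≈ 513.00.

513.00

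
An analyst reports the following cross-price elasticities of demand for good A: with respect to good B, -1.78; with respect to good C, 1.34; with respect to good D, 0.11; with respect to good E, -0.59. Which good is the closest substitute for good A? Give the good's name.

good C

Substitutes have ε > 0. Among the positive values, 1.34 (good C) is largest.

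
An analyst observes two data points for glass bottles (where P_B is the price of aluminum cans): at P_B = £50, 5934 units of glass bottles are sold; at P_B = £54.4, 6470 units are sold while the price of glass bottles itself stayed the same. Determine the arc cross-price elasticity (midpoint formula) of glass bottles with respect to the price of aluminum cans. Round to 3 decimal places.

1.025

ΔQ_A = 6470 − 5934 = 536; ΔP_B = 54.4 − 50 = 4.4.
Midpoints: Q̄_A = 6202.0, P̄_B = 52.20.
ε = (ΔQ_A/Q̄_A)/(ΔP_B/P̄_B) = (536/6202.0)/(4.4/52.20) ≈ 1.025.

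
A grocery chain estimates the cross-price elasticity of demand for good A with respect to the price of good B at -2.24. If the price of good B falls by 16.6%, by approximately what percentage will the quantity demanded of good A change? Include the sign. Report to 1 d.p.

%ΔQ ≈ ε × %ΔP of good B = -2.24 × (-16.6%) = 37.2%.

37.2%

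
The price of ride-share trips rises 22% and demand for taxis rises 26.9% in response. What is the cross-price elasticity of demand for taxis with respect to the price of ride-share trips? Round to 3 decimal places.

ε = (%ΔQ of taxis) / (%ΔP of ride-share trips) = (26.9%) / (22%) ≈ 1.223.
Positive cross-price elasticity: substitutes.

1.223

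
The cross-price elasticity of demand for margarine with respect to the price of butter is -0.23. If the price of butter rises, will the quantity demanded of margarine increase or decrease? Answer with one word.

decrease

ε < 0 and the price of butter rises, so the quantity of margarine moves in the opposite direction: it decreases.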